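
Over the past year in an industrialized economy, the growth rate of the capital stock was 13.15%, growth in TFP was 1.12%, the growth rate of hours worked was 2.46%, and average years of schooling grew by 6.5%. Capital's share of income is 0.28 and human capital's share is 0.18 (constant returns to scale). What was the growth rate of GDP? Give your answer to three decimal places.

7.300%

Labor's share = 1 − 0.28 − 0.18 = 0.54.
The capital stock: 0.28 × 13.15 = 3.682 pp.
Average years of schooling: 0.18 × 6.5 = 1.17 pp.
Hours worked: 0.54 × 2.46 = 1.3284 pp.
Output growth = 1.12 + 6.1804 = 7.3004%.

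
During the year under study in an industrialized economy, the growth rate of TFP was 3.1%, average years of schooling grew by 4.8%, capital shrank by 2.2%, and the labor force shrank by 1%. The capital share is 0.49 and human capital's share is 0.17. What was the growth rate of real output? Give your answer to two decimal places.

Real output grew 2.50%.

Labor's share = 1 − 0.49 − 0.17 = 0.34.
Capital: 0.49 × (-2.2) = -1.078 pp.
Average years of schooling: 0.17 × 4.8 = 0.816 pp.
The labor force: 0.34 × (-1) = -0.34 pp.
Output growth = 3.1 + (-0.602) = 2.498%.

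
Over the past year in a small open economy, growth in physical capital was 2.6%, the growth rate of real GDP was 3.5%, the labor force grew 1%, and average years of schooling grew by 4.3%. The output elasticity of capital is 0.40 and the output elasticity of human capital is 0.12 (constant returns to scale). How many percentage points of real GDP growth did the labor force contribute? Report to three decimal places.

0.480 percentage points

Labor's share = 1 − 0.4 − 0.12 = 0.48.
Contribution = share × growth = 0.48 × 1 = 0.48 pp.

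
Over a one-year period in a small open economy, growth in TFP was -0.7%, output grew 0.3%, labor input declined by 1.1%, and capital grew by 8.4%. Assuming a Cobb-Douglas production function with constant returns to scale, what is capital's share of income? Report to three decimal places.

gY = gA + α·gK + (1−α)·gL, so gY − gA − gL = α(gK − gL).
0.3 + 0.7 + 1.1 = α × (8.4 − (-1.1)).
2.1 = 9.5 α, so α = 0.22105.

0.221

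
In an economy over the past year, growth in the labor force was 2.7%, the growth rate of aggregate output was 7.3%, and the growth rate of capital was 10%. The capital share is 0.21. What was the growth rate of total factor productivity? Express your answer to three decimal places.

3.067%

Labor's share = 1 − 0.21 = 0.79.
Capital: 0.21 × 10 = 2.1 pp.
The labor force: 0.79 × 2.7 = 2.133 pp.
TFP growth = 7.3 − 4.233 = 3.067%.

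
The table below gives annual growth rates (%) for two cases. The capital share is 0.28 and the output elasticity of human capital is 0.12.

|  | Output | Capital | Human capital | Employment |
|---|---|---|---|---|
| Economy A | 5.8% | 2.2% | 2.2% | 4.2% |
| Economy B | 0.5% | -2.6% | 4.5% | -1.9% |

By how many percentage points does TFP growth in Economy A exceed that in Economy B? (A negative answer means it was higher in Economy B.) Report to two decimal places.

Labor's share = 1 − 0.28 − 0.12 = 0.6.
Economy A: TFP = 5.8 − 0.616 − 0.264 − 2.52 = 2.4%.
Economy B: TFP = 0.5 + 0.728 − 0.54 + 1.14 = 1.828%.
Difference = 2.4 − (1.828) = 0.572 pp.

0.57 percentage points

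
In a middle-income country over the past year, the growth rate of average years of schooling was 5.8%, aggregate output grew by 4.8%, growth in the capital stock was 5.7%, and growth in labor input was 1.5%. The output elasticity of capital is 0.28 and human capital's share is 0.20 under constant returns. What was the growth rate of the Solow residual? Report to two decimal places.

The Solow residual growth was 1.26%.

Labor's share = 1 − 0.28 − 0.2 = 0.52.
The capital stock: 0.28 × 5.7 = 1.596 pp.
Average years of schooling: 0.2 × 5.8 = 1.16 pp.
Labor input: 0.52 × 1.5 = 0.78 pp.
TFP growth = 4.8 − 3.536 = 1.264%.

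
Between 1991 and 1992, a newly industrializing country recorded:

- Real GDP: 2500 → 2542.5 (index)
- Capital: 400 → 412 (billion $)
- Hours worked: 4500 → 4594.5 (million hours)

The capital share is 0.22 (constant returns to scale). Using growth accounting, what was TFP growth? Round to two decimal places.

-0.60%

Real GDP growth = (2542.5 − 2500) / 2500 = 1.7%.
Capital growth = (412 − 400) / 400 = 3%.
Hours worked growth = (4594.5 − 4500) / 4500 = 2.1%.
Labor's share = 1 − 0.22 = 0.78.
Capital: 0.22 × 3 = 0.66 pp.
Hours worked: 0.78 × 2.1 = 1.638 pp.
TFP growth = 1.7 − 2.298 = -0.598%.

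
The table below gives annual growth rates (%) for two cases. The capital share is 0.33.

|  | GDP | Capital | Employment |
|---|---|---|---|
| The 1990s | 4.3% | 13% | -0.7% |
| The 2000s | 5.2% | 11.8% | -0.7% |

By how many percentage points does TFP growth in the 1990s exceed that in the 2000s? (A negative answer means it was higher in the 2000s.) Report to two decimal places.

Labor's share = 1 − 0.33 = 0.67.
The 1990s: TFP = 4.3 − 4.29 + 0.469 = 0.479%.
The 2000s: TFP = 5.2 − 3.894 + 0.469 = 1.775%.
Difference = 0.479 − (1.775) = -1.296 pp.

-1.30 percentage points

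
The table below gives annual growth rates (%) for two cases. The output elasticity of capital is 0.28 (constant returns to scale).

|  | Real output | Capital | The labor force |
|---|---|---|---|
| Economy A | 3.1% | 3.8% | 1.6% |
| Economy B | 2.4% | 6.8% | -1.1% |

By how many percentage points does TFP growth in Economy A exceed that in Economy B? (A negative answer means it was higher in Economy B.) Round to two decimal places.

-0.40 percentage points

Labor's share = 1 − 0.28 = 0.72.
Economy A: TFP = 3.1 − 1.064 − 1.152 = 0.884%.
Economy B: TFP = 2.4 − 1.904 + 0.792 = 1.288%.
Difference = 0.884 − (1.288) = -0.404 pp.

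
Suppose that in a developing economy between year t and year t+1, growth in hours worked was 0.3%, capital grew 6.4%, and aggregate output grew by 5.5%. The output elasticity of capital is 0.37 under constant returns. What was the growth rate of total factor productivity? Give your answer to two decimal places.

Labor's share = 1 − 0.37 = 0.63.
Capital: 0.37 × 6.4 = 2.368 pp.
Hours worked: 0.63 × 0.3 = 0.189 pp.
TFP growth = 5.5 − 2.557 = 2.943%.

Total factor productivity grew 2.94%.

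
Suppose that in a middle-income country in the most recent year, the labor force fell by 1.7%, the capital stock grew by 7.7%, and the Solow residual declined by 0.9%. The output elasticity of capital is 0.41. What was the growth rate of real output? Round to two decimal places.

Labor's share = 1 − 0.41 = 0.59.
The capital stock: 0.41 × 7.7 = 3.157 pp.
The labor force: 0.59 × (-1.7) = -1.003 pp.
Output growth = -0.9 + 2.154 = 1.254%.

Real output growth was 1.25%.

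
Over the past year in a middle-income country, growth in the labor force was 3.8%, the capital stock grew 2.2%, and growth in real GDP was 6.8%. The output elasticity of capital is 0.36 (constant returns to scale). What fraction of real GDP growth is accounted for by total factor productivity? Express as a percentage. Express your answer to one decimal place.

Total factor productivity accounted for 52.6% of growth.

Labor's share = 1 − 0.36 = 0.64.
The capital stock: 0.36 × 2.2 = 0.792 pp.
The labor force: 0.64 × 3.8 = 2.432 pp.
TFP growth = 6.8 − 3.224 = 3.576%.
TFP share of growth = 3.576 / 6.8 × 100 = 52.588%.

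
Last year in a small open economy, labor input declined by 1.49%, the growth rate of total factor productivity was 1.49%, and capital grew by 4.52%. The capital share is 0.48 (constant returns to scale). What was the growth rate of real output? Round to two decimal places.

Labor's share = 1 − 0.48 = 0.52.
Capital: 0.48 × 4.52 = 2.1696 pp.
Labor input: 0.52 × (-1.49) = -0.7748 pp.
Output growth = 1.49 + 1.3948 = 2.8848%.

2.88%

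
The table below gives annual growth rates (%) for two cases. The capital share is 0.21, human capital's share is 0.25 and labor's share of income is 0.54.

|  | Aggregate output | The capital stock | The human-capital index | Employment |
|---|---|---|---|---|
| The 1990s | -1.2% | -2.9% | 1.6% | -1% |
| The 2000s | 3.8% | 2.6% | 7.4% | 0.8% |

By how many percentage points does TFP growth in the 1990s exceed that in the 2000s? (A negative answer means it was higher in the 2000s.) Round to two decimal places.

Labor's share = 1 − 0.21 − 0.25 = 0.54.
The 1990s: TFP = -1.2 + 0.609 − 0.4 + 0.54 = -0.451%.
The 2000s: TFP = 3.8 − 0.546 − 1.85 − 0.432 = 0.972%.
Difference = -0.451 − (0.972) = -1.423 pp.

-1.42 percentage points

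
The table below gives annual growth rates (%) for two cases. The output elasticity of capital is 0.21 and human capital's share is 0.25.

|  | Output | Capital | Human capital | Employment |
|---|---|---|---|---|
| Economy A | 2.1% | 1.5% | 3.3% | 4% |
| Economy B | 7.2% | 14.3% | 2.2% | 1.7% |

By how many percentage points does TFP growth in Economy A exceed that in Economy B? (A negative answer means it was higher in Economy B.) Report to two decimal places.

Labor's share = 1 − 0.21 − 0.25 = 0.54.
Economy A: TFP = 2.1 − 0.315 − 0.825 − 2.16 = -1.2%.
Economy B: TFP = 7.2 − 3.003 − 0.55 − 0.918 = 2.729%.
Difference = -1.2 − (2.729) = -3.929 pp.

-3.93 percentage points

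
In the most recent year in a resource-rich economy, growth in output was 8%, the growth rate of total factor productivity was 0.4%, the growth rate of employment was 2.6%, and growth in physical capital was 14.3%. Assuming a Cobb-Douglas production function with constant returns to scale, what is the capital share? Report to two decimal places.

gY = gA + α·gK + (1−α)·gL, so gY − gA − gL = α(gK − gL).
8 − 0.4 − 2.6 = α × (14.3 − 2.6).
5 = 11.7 α, so α = 0.4274.

0.43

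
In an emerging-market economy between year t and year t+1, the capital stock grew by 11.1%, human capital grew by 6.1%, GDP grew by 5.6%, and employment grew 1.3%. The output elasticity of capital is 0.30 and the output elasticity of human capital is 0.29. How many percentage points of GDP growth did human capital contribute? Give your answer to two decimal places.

Contribution = share × growth = 0.29 × 6.1 = 1.769 pp.

1.77 percentage points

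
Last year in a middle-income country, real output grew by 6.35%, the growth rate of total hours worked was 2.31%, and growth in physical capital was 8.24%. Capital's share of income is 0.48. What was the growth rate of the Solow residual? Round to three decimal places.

1.194%

Labor's share = 1 − 0.48 = 0.52.
Physical capital: 0.48 × 8.24 = 3.9552 pp.
Total hours worked: 0.52 × 2.31 = 1.2012 pp.
TFP growth = 6.35 − 5.1564 = 1.1936%.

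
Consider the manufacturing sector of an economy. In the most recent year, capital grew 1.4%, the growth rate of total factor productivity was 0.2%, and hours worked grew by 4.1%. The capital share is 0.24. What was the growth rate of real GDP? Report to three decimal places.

3.652%

Labor's share = 1 − 0.24 = 0.76.
Capital: 0.24 × 1.4 = 0.336 pp.
Hours worked: 0.76 × 4.1 = 3.116 pp.
Output growth = 0.2 + 3.452 = 3.652%.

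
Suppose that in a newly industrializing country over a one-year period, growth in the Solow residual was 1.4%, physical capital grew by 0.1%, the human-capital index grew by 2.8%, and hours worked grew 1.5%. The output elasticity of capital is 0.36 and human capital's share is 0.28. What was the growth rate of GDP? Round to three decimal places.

Labor's share = 1 − 0.36 − 0.28 = 0.36.
Physical capital: 0.36 × 0.1 = 0.036 pp.
The human-capital index: 0.28 × 2.8 = 0.784 pp.
Hours worked: 0.36 × 1.5 = 0.54 pp.
Output growth = 1.4 + 1.36 = 2.76%.

GDP grew 2.760%.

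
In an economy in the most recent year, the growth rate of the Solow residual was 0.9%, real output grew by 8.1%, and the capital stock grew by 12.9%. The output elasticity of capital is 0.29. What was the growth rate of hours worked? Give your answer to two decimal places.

Labor's share = 1 − 0.29 = 0.71.
gY = gA + 0.29×12.9 + 0.71×g.
0.71×g = 8.1 − 0.9 − 3.741 = 3.459.
g = 3.459 / 0.71 = 4.8718%.

Hours worked grew 4.87%.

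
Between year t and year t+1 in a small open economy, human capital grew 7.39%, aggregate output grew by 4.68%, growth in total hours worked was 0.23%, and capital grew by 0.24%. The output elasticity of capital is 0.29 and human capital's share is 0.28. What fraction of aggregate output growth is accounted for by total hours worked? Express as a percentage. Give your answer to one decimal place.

2.1%

Labor's share = 1 − 0.29 − 0.28 = 0.43.
Total hours worked contributed 0.43 × 0.23 = 0.0989 pp.
Share of growth = 0.0989 / 4.68 × 100 = 2.113%.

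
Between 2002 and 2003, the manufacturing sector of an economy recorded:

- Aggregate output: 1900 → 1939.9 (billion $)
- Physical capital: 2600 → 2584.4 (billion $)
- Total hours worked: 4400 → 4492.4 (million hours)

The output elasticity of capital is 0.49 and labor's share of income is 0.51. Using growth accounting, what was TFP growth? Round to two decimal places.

Aggregate output growth = (1939.9 − 1900) / 1900 = 2.1%.
Physical capital growth = (2584.4 − 2600) / 2600 = -0.6%.
Total hours worked growth = (4492.4 − 4400) / 4400 = 2.1%.
Labor's share = 1 − 0.49 = 0.51.
Physical capital: 0.49 × (-0.6) = -0.294 pp.
Total hours worked: 0.51 × 2.1 = 1.071 pp.
TFP growth = 2.1 − 0.777 = 1.323%.

TFP grew 1.32%.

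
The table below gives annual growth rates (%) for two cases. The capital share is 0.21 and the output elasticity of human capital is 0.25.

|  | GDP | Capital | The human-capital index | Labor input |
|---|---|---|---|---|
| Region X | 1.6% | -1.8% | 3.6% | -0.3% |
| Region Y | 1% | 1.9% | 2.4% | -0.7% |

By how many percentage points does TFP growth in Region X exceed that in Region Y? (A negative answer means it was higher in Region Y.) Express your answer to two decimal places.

0.86 percentage points

Labor's share = 1 − 0.21 − 0.25 = 0.54.
Region X: TFP = 1.6 + 0.378 − 0.9 + 0.162 = 1.24%.
Region Y: TFP = 1 − 0.399 − 0.6 + 0.378 = 0.379%.
Difference = 1.24 − (0.379) = 0.861 pp.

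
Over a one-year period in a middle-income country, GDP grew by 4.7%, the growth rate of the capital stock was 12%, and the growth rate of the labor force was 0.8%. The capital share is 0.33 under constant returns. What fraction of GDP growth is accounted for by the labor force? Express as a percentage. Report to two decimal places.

11.40%

Labor's share = 1 − 0.33 = 0.67.
The labor force contributed 0.67 × 0.8 = 0.536 pp.
Share of growth = 0.536 / 4.7 × 100 = 11.4043%.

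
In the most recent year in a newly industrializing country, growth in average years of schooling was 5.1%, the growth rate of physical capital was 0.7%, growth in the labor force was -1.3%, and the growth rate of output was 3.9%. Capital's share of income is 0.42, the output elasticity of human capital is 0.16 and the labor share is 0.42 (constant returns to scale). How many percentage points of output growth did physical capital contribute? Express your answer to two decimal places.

0.29 percentage points

Contribution = share × growth = 0.42 × 0.7 = 0.294 pp.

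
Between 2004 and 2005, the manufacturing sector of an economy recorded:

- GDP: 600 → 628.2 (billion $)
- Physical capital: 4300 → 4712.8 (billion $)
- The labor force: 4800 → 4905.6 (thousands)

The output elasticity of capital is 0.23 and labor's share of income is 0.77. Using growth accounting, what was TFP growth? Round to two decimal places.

GDP growth = (628.2 − 600) / 600 = 4.7%.
Physical capital growth = (4712.8 − 4300) / 4300 = 9.6%.
The labor force growth = (4905.6 − 4800) / 4800 = 2.2%.
Labor's share = 1 − 0.23 = 0.77.
Physical capital: 0.23 × 9.6 = 2.208 pp.
The labor force: 0.77 × 2.2 = 1.694 pp.
TFP growth = 4.7 − 3.902 = 0.798%.

0.80%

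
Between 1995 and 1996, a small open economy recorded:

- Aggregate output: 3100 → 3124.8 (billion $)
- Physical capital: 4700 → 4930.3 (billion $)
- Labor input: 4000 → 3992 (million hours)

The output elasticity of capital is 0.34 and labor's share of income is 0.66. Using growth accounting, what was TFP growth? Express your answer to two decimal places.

Aggregate output growth = (3124.8 − 3100) / 3100 = 0.8%.
Physical capital growth = (4930.3 − 4700) / 4700 = 4.9%.
Labor input growth = (3992 − 4000) / 4000 = -0.2%.
Labor's share = 1 − 0.34 = 0.66.
Physical capital: 0.34 × 4.9 = 1.666 pp.
Labor input: 0.66 × (-0.2) = -0.132 pp.
TFP growth = 0.8 − 1.534 = -0.734%.

-0.73%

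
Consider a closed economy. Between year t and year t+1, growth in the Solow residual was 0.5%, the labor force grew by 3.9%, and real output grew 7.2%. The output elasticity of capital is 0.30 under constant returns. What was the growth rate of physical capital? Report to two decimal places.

Physical capital growth was 13.23%.

Labor's share = 1 − 0.3 = 0.7.
gY = gA + 0.7×3.9 + 0.3×g.
0.3×g = 7.2 − 0.5 − 2.73 = 3.97.
g = 3.97 / 0.3 = 13.2333%.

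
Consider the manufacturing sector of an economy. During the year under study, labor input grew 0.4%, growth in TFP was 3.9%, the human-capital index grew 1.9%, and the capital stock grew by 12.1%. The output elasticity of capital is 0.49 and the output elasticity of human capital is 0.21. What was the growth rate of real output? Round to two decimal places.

10.35%

Labor's share = 1 − 0.49 − 0.21 = 0.3.
The capital stock: 0.49 × 12.1 = 5.929 pp.
The human-capital index: 0.21 × 1.9 = 0.399 pp.
Labor input: 0.3 × 0.4 = 0.12 pp.
Output growth = 3.9 + 6.448 = 10.348%.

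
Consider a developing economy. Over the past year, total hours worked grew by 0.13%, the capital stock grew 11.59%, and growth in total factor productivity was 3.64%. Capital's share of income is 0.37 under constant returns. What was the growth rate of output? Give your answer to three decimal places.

Labor's share = 1 − 0.37 = 0.63.
The capital stock: 0.37 × 11.59 = 4.2883 pp.
Total hours worked: 0.63 × 0.13 = 0.0819 pp.
Output growth = 3.64 + 4.3702 = 8.0102%.

8.010%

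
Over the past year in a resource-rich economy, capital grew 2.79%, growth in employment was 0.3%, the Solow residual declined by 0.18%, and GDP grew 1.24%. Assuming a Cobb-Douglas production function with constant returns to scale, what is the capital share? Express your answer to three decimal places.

gY = gA + α·gK + (1−α)·gL, so gY − gA − gL = α(gK − gL).
1.24 + 0.18 − 0.3 = α × (2.79 − 0.3).
1.12 = 2.49 α, so α = 0.4498.

0.450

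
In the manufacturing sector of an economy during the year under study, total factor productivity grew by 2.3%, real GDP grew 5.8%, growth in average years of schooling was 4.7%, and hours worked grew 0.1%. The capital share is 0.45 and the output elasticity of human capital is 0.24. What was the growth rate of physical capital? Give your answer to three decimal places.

5.202%

Labor's share = 1 − 0.45 − 0.24 = 0.31.
gY = gA + 0.24×4.7 + 0.31×0.1 + 0.45×g.
0.45×g = 5.8 − 2.3 − 1.159 = 2.341.
g = 2.341 / 0.45 = 5.20222%.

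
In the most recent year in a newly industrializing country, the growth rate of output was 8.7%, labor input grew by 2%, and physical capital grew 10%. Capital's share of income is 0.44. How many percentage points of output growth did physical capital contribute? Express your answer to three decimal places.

Contribution = share × growth = 0.44 × 10 = 4.4 pp.

4.400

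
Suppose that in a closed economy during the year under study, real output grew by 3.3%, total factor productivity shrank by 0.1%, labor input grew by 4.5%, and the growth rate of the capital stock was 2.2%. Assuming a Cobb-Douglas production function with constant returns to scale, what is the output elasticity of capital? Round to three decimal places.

0.478

gY = gA + α·gK + (1−α)·gL, so gY − gA − gL = α(gK − gL).
3.3 + 0.1 − 4.5 = α × (2.2 − 4.5).
-1.1 = -2.3 α, so α = 0.47826.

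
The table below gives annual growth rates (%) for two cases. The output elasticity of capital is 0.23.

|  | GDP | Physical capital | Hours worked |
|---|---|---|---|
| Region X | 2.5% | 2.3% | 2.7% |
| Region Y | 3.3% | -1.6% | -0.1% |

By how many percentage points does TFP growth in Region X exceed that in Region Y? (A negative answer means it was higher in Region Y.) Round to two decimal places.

-3.85 percentage points

Labor's share = 1 − 0.23 = 0.77.
Region X: TFP = 2.5 − 0.529 − 2.079 = -0.108%.
Region Y: TFP = 3.3 + 0.368 + 0.077 = 3.745%.
Difference = -0.108 − (3.745) = -3.853 pp.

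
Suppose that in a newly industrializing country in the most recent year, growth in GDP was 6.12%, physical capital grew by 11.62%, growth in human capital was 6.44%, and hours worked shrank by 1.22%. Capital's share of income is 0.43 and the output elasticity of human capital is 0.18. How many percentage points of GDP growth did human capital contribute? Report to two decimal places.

1.16

Contribution = share × growth = 0.18 × 6.44 = 1.1592 pp.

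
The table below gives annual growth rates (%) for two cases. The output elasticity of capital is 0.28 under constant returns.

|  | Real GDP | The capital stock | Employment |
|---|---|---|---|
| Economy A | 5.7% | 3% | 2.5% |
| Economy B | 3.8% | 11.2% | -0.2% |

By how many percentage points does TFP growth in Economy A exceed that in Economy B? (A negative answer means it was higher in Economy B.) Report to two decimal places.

Labor's share = 1 − 0.28 = 0.72.
Economy A: TFP = 5.7 − 0.84 − 1.8 = 3.06%.
Economy B: TFP = 3.8 − 3.136 + 0.144 = 0.808%.
Difference = 3.06 − (0.808) = 2.252 pp.

2.25 percentage points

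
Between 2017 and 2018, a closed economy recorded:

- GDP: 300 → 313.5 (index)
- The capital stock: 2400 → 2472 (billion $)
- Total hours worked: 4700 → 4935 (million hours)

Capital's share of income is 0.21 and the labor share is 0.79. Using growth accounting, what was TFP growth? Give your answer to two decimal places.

-0.08%

GDP growth = (313.5 − 300) / 300 = 4.5%.
The capital stock growth = (2472 − 2400) / 2400 = 3%.
Total hours worked growth = (4935 − 4700) / 4700 = 5%.
Labor's share = 1 − 0.21 = 0.79.
The capital stock: 0.21 × 3 = 0.63 pp.
Total hours worked: 0.79 × 5 = 3.95 pp.
TFP growth = 4.5 − 4.58 = -0.08%.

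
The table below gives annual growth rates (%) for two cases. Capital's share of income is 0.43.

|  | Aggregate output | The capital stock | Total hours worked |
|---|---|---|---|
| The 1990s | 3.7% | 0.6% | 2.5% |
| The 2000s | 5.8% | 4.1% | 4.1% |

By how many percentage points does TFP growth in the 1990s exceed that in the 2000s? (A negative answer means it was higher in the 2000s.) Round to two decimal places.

Labor's share = 1 − 0.43 = 0.57.
The 1990s: TFP = 3.7 − 0.258 − 1.425 = 2.017%.
The 2000s: TFP = 5.8 − 1.763 − 2.337 = 1.7%.
Difference = 2.017 − (1.7) = 0.317 pp.

0.32 percentage points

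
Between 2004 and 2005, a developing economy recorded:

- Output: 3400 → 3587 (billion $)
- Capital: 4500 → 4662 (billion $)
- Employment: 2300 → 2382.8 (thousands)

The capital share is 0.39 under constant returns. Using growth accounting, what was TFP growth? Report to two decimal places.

Output growth = (3587 − 3400) / 3400 = 5.5%.
Capital growth = (4662 − 4500) / 4500 = 3.6%.
Employment growth = (2382.8 − 2300) / 2300 = 3.6%.
Labor's share = 1 − 0.39 = 0.61.
Capital: 0.39 × 3.6 = 1.404 pp.
Employment: 0.61 × 3.6 = 2.196 pp.
TFP growth = 5.5 − 3.6 = 1.9%.

TFP growth was 1.90%.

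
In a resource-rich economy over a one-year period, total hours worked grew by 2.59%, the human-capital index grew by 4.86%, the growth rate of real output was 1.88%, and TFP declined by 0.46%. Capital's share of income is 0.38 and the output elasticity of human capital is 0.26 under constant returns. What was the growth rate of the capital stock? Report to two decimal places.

0.38%

Labor's share = 1 − 0.38 − 0.26 = 0.36.
gY = gA + 0.26×4.86 + 0.36×2.59 + 0.38×g.
0.38×g = 1.88 + 0.46 − 2.196 = 0.144.
g = 0.144 / 0.38 = 0.3789%.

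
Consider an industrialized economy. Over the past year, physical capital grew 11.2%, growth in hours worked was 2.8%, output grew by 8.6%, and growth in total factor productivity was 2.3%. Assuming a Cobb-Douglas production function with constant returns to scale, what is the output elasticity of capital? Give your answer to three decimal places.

gY = gA + α·gK + (1−α)·gL, so gY − gA − gL = α(gK − gL).
8.6 − 2.3 − 2.8 = α × (11.2 − 2.8).
3.5 = 8.4 α, so α = 0.41667.

0.417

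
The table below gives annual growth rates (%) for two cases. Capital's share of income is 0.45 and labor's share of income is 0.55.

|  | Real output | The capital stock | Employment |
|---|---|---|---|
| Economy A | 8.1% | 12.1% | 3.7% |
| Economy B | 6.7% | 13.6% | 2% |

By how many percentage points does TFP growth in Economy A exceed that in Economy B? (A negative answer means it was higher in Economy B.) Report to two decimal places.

Labor's share = 1 − 0.45 = 0.55.
Economy A: TFP = 8.1 − 5.445 − 2.035 = 0.62%.
Economy B: TFP = 6.7 − 6.12 − 1.1 = -0.52%.
Difference = 0.62 − (-0.52) = 1.14 pp.

1.14 percentage points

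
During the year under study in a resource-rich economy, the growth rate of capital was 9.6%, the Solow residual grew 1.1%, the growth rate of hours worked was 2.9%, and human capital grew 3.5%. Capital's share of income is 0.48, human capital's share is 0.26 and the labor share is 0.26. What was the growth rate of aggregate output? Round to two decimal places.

Labor's share = 1 − 0.48 − 0.26 = 0.26.
Capital: 0.48 × 9.6 = 4.608 pp.
Human capital: 0.26 × 3.5 = 0.91 pp.
Hours worked: 0.26 × 2.9 = 0.754 pp.
Output growth = 1.1 + 6.272 = 7.372%.

Aggregate output grew 7.37%.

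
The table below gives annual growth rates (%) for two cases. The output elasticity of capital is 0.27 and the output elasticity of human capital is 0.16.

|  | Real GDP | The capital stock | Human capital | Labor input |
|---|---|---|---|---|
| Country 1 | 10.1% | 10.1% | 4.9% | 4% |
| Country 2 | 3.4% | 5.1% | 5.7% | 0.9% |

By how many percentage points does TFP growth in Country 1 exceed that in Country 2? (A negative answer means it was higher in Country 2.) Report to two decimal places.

3.71 percentage points

Labor's share = 1 − 0.27 − 0.16 = 0.57.
Country 1: TFP = 10.1 − 2.727 − 0.784 − 2.28 = 4.309%.
Country 2: TFP = 3.4 − 1.377 − 0.912 − 0.513 = 0.598%.
Difference = 4.309 − (0.598) = 3.711 pp.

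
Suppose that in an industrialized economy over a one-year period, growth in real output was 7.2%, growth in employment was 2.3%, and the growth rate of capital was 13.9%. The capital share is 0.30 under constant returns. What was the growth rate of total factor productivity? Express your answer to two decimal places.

Labor's share = 1 − 0.3 = 0.7.
Capital: 0.3 × 13.9 = 4.17 pp.
Employment: 0.7 × 2.3 = 1.61 pp.
TFP growth = 7.2 − 5.78 = 1.42%.

Total factor productivity grew 1.42%.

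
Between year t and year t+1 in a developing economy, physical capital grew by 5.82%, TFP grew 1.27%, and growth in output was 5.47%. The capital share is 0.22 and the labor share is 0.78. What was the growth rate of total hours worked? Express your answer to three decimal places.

Labor's share = 1 − 0.22 = 0.78.
gY = gA + 0.22×5.82 + 0.78×g.
0.78×g = 5.47 − 1.27 − 1.2804 = 2.9196.
g = 2.9196 / 0.78 = 3.74308%.

3.743%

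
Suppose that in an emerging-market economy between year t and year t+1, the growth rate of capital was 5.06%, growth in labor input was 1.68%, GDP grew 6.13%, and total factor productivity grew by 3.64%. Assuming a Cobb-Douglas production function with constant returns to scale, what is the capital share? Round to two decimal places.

gY = gA + α·gK + (1−α)·gL, so gY − gA − gL = α(gK − gL).
6.13 − 3.64 − 1.68 = α × (5.06 − 1.68).
0.81 = 3.38 α, so α = 0.2396.

The capital share is 0.24.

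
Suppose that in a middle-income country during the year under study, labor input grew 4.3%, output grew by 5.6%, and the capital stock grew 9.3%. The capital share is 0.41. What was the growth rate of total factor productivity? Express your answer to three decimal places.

-0.750%

Labor's share = 1 − 0.41 = 0.59.
The capital stock: 0.41 × 9.3 = 3.813 pp.
Labor input: 0.59 × 4.3 = 2.537 pp.
TFP growth = 5.6 − 6.35 = -0.75%.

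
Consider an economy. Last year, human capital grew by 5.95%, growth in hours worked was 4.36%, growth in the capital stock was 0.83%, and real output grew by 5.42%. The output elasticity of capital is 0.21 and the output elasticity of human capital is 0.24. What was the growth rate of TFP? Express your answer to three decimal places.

Labor's share = 1 − 0.21 − 0.24 = 0.55.
The capital stock: 0.21 × 0.83 = 0.1743 pp.
Human capital: 0.24 × 5.95 = 1.428 pp.
Hours worked: 0.55 × 4.36 = 2.398 pp.
TFP growth = 5.42 − 4.0003 = 1.4197%.

TFP growth was 1.420%.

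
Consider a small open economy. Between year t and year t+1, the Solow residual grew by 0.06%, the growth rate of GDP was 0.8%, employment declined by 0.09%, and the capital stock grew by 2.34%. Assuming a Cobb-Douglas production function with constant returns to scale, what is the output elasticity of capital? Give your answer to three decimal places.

gY = gA + α·gK + (1−α)·gL, so gY − gA − gL = α(gK − gL).
0.8 − 0.06 + 0.09 = α × (2.34 − (-0.09)).
0.83 = 2.43 α, so α = 0.34156.

The output elasticity of capital is 0.342.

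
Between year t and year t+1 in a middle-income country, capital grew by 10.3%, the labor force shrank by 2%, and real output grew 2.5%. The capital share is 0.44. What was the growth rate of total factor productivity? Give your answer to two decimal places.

-0.91%

Labor's share = 1 − 0.44 = 0.56.
Capital: 0.44 × 10.3 = 4.532 pp.
The labor force: 0.56 × (-2) = -1.12 pp.
TFP growth = 2.5 − 3.412 = -0.912%.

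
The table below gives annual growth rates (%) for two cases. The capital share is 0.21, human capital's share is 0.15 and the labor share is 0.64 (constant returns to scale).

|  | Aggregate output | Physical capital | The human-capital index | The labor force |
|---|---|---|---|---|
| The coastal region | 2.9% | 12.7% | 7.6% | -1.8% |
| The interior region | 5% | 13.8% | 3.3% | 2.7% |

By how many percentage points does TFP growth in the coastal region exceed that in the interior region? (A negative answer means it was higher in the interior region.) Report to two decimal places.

Labor's share = 1 − 0.21 − 0.15 = 0.64.
The coastal region: TFP = 2.9 − 2.667 − 1.14 + 1.152 = 0.245%.
The interior region: TFP = 5 − 2.898 − 0.495 − 1.728 = -0.121%.
Difference = 0.245 − (-0.121) = 0.366 pp.

0.37 percentage points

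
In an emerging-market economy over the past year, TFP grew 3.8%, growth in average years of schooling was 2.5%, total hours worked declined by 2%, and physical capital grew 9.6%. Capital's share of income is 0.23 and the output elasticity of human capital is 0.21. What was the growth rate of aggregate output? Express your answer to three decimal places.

5.413%

Labor's share = 1 − 0.23 − 0.21 = 0.56.
Physical capital: 0.23 × 9.6 = 2.208 pp.
Average years of schooling: 0.21 × 2.5 = 0.525 pp.
Total hours worked: 0.56 × (-2) = -1.12 pp.
Output growth = 3.8 + 1.613 = 5.413%.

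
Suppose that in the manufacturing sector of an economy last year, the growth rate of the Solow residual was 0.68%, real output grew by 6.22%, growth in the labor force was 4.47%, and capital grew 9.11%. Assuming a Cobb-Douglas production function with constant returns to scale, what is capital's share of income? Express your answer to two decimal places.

gY = gA + α·gK + (1−α)·gL, so gY − gA − gL = α(gK − gL).
6.22 − 0.68 − 4.47 = α × (9.11 − 4.47).
1.07 = 4.64 α, so α = 0.2306.

α = 0.23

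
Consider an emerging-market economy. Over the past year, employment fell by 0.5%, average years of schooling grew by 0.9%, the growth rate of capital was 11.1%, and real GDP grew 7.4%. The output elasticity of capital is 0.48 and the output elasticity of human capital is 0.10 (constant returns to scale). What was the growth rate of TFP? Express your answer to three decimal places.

Labor's share = 1 − 0.48 − 0.1 = 0.42.
Capital: 0.48 × 11.1 = 5.328 pp.
Average years of schooling: 0.1 × 0.9 = 0.09 pp.
Employment: 0.42 × (-0.5) = -0.21 pp.
TFP growth = 7.4 − 5.208 = 2.192%.

2.192%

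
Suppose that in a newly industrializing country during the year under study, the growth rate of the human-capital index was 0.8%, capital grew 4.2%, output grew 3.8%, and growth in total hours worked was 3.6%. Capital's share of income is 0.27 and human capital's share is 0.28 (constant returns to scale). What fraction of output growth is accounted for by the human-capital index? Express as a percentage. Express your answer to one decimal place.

5.9%

The human-capital index contributed 0.28 × 0.8 = 0.224 pp.
Share of growth = 0.224 / 3.8 × 100 = 5.895%.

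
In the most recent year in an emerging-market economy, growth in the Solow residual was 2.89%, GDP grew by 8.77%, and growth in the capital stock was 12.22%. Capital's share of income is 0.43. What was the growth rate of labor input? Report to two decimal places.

Labor's share = 1 − 0.43 = 0.57.
gY = gA + 0.43×12.22 + 0.57×g.
0.57×g = 8.77 − 2.89 − 5.2546 = 0.6254.
g = 0.6254 / 0.57 = 1.0972%.

1.10%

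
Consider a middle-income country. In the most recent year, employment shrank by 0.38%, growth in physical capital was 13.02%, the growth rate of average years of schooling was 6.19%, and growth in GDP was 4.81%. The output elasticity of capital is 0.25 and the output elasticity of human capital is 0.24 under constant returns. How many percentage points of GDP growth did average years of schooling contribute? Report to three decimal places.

1.486 percentage points

Contribution = share × growth = 0.24 × 6.19 = 1.4856 pp.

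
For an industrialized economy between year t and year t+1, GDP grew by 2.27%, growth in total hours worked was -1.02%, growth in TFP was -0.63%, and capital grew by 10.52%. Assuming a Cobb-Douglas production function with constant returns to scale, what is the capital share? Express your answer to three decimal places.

0.340

gY = gA + α·gK + (1−α)·gL, so gY − gA − gL = α(gK − gL).
2.27 + 0.63 + 1.02 = α × (10.52 − (-1.02)).
3.92 = 11.54 α, so α = 0.33969.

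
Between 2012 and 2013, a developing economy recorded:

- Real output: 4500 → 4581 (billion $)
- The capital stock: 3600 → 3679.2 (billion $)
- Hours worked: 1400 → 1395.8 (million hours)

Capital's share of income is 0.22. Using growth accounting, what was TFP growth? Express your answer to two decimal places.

TFP grew 1.55%.

Real output growth = (4581 − 4500) / 4500 = 1.8%.
The capital stock growth = (3679.2 − 3600) / 3600 = 2.2%.
Hours worked growth = (1395.8 − 1400) / 1400 = -0.3%.
Labor's share = 1 − 0.22 = 0.78.
The capital stock: 0.22 × 2.2 = 0.484 pp.
Hours worked: 0.78 × (-0.3) = -0.234 pp.
TFP growth = 1.8 − 0.25 = 1.55%.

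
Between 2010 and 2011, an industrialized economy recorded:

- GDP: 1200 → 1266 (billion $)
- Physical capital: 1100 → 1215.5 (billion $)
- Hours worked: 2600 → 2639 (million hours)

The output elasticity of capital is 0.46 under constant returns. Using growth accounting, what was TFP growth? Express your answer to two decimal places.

-0.14%

GDP growth = (1266 − 1200) / 1200 = 5.5%.
Physical capital growth = (1215.5 − 1100) / 1100 = 10.5%.
Hours worked growth = (2639 − 2600) / 2600 = 1.5%.
Labor's share = 1 − 0.46 = 0.54.
Physical capital: 0.46 × 10.5 = 4.83 pp.
Hours worked: 0.54 × 1.5 = 0.81 pp.
TFP growth = 5.5 − 5.64 = -0.14%.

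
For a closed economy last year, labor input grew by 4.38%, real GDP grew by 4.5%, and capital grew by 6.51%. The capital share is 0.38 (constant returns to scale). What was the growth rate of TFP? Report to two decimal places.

-0.69%

Labor's share = 1 − 0.38 = 0.62.
Capital: 0.38 × 6.51 = 2.4738 pp.
Labor input: 0.62 × 4.38 = 2.7156 pp.
TFP growth = 4.5 − 5.1894 = -0.6894%.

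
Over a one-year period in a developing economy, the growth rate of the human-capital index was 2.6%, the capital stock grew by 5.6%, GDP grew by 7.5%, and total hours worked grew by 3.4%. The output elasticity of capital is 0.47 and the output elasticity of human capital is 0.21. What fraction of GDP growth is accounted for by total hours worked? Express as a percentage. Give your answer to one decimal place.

Labor's share = 1 − 0.47 − 0.21 = 0.32.
Total hours worked contributed 0.32 × 3.4 = 1.088 pp.
Share of growth = 1.088 / 7.5 × 100 = 14.507%.

Total hours worked accounted for 14.5% of growth.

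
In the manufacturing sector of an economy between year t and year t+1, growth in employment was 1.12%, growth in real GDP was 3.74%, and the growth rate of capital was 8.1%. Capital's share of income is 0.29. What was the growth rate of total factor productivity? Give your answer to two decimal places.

Total factor productivity growth was 0.60%.

Labor's share = 1 − 0.29 = 0.71.
Capital: 0.29 × 8.1 = 2.349 pp.
Employment: 0.71 × 1.12 = 0.7952 pp.
TFP growth = 3.74 − 3.1442 = 0.5958%.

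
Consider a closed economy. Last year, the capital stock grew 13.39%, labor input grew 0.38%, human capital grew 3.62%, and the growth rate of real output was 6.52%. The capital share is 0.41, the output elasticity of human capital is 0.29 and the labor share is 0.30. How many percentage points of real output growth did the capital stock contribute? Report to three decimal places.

Contribution = share × growth = 0.41 × 13.39 = 5.4899 pp.

5.490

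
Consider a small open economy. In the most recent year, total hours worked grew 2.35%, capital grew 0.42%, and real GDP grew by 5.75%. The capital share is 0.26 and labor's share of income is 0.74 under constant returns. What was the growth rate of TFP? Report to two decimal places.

Labor's share = 1 − 0.26 = 0.74.
Capital: 0.26 × 0.42 = 0.1092 pp.
Total hours worked: 0.74 × 2.35 = 1.739 pp.
TFP growth = 5.75 − 1.8482 = 3.9018%.

3.90%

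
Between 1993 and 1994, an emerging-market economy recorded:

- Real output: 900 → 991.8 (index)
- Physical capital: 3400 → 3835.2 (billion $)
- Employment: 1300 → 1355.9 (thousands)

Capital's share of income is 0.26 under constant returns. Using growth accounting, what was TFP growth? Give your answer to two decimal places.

Real output growth = (991.8 − 900) / 900 = 10.2%.
Physical capital growth = (3835.2 − 3400) / 3400 = 12.8%.
Employment growth = (1355.9 − 1300) / 1300 = 4.3%.
Labor's share = 1 − 0.26 = 0.74.
Physical capital: 0.26 × 12.8 = 3.328 pp.
Employment: 0.74 × 4.3 = 3.182 pp.
TFP growth = 10.2 − 6.51 = 3.69%.

3.69%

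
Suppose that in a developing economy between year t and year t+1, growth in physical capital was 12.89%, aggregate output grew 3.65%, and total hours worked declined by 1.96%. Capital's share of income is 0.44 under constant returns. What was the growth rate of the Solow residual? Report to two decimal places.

Labor's share = 1 − 0.44 = 0.56.
Physical capital: 0.44 × 12.89 = 5.6716 pp.
Total hours worked: 0.56 × (-1.96) = -1.0976 pp.
TFP growth = 3.65 − 4.574 = -0.924%.

-0.92%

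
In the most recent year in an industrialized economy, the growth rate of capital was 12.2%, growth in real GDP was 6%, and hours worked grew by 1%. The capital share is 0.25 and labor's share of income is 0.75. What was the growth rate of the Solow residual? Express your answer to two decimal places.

Labor's share = 1 − 0.25 = 0.75.
Capital: 0.25 × 12.2 = 3.05 pp.
Hours worked: 0.75 × 1 = 0.75 pp.
TFP growth = 6 − 3.8 = 2.2%.

The Solow residual growth was 2.20%.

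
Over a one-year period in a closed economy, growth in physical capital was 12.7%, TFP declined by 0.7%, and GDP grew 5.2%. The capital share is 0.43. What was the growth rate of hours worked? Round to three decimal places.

Labor's share = 1 − 0.43 = 0.57.
gY = gA + 0.43×12.7 + 0.57×g.
0.57×g = 5.2 + 0.7 − 5.461 = 0.439.
g = 0.439 / 0.57 = 0.77018%.

Hours worked grew 0.770%.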